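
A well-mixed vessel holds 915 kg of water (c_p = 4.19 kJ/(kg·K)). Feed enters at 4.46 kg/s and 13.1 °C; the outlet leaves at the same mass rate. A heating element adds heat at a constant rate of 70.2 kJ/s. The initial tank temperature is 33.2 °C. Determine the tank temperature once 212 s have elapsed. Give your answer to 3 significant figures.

22.7 °C

Unsteady energy balance on the tank contents: M c_p dT/dt = ṁ c_p (T_in − T) + 70.2.
τ = M/ṁ = 205.16 s; T_ss = T_in + Q̇/(ṁ c_p) = 13.1 + 70.2/(4.46·4.19) = 16.857 °C.
This is linear first-order; T(t) = T_ss + (T₀ − T_ss) e^(−t/τ).
T(212) = 16.857 + (16.343)·e^(−212/205.16) = 16.857 + (16.343)·0.35581 = 22.672 °C.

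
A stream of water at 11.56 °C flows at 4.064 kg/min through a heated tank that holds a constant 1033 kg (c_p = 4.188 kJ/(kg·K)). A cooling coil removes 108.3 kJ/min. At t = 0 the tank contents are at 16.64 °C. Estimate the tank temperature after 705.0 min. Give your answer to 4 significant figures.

Heat balance on the well-mixed liquid: M c_p dT/dt = ṁ c_p (T_in − T) − 108.3.
τ = M/ṁ = 254.183 min; T_ss = T_in − Q̇/(ṁ c_p) = 11.56 − 108.3/(4.064·4.188) = 5.19691 °C.
Integrating: T(t) = T_ss + (T₀ − T_ss) e^(−t/τ).
T(705.0) = 5.19691 + (11.4431)·e^(−705.0/254.183) = 5.19691 + (11.4431)·0.0624374 = 5.91139 °C.

5.911 °C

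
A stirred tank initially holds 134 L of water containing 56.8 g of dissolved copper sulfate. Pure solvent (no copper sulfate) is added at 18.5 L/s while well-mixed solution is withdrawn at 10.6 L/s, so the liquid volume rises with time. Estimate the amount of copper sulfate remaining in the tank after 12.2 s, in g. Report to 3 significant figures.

Total volume: dV/dt = Q_in − Q_out = 7.9000 L/s, so V(t) = 134 + 7.9000 t and V(12.2) = 230.38 L.
Solute balance: dm/dt = 0 − Q_out C = −Q_out m/V(t).
dm/m = −Q_out dt/(V₀ + 7.9000 t); integrating gives ln(m/m₀) = −(Q_out/(Q_in−Q_out)) ln(V/V₀).
m = m₀ (V₀/V)^(Q_out/(Q_in−Q_out)) = 56.8 × (134/230.38)^(1.3418) = 27.452 g.

27.5 g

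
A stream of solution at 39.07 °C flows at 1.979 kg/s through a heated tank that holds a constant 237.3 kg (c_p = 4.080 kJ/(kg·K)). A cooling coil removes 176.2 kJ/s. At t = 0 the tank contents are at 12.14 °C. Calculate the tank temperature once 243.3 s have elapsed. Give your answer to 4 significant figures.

M c_p dT/dt = ṁ c_p (T_in − T) − Q̇.
Rearrange: dT/dt = (T_ss − T)/τ with τ = M/ṁ = 119.909 s and T_ss = T_in − Q̇/(ṁ c_p) = 17.2477 °C.
Solution: T(t) = T_ss + (T₀ − T_ss) e^(−t/τ).
T(243.3) = 17.2477 + (-5.10773)·e^(−243.3/119.909) = 17.2477 + (-5.10773)·0.131462 = 16.5763 °C.

16.58 °C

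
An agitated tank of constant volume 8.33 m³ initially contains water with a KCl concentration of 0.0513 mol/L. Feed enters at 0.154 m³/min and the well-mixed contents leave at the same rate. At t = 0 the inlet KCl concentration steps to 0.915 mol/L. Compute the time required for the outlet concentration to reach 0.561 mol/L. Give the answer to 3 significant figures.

Species balance: V dC/dt = Q(C_in − C) ⇒ τ = V/Q = 54.091 min.
C(t) = C_in + (C₀ − C_in) e^(−t/τ). Set C = 0.561 and solve for t:
e^(−t/τ) = (C − C_in)/(C₀ − C_in) = (0.561 − 0.915)/(0.0513 − 0.915) = 0.40986
t = −τ ln(…) = 54.091 × 0.89193 = 48.245 min.

48.2 min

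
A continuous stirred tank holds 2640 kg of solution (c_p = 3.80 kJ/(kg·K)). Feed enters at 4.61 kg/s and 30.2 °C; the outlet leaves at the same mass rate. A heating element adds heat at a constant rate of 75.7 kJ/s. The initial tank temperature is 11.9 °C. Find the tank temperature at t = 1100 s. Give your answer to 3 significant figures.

M c_p dT/dt = ṁ c_p (T_in − T) + Q̇.
τ = M/ṁ = 572.67 s; T_ss = T_in + Q̇/(ṁ c_p) = 30.2 + 75.7/(4.61·3.80) = 34.521 °C.
Integrating: T(t) = T_ss + (T₀ − T_ss) e^(−t/τ).
T(1100) = 34.521 + (-22.621)·e^(−1100/572.67) = 34.521 + (-22.621)·0.14648 = 31.208 °C.

31.2 °C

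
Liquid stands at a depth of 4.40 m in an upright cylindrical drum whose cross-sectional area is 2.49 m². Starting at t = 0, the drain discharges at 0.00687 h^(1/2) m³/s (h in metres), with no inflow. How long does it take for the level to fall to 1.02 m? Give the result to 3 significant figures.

A dh/dt = −Q_out = −0.00687 √h.
This is separable: 2 d(√h)/dt = −0.00687/A, so √h = √h₀ − (0.00687/(2A)) t.
t = 2A(√h₀ − √h)/0.00687 = 2·2.49·(√4.40 − √1.02)/0.00687
  = 4.9800 × (2.0976 − 1.0100) / 0.00687 = 788.44 s.

788 s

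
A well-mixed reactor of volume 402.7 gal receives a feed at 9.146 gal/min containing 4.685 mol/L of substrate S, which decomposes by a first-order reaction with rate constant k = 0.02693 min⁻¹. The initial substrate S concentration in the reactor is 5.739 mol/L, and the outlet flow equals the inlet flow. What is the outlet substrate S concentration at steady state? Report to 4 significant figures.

2.143 mol/L

Accumulation = in − out − consumed: V dC/dt = Q C_in − Q C − k V C.
At steady state: 0 = Q C_in − (Q + kV) C_ss, so C_ss = Q C_in/(Q + kV).
C_ss = 9.146·4.685/(9.146 + 0.02693·402.7) = 42.8490/19.9907 = 2.14345 mol/L.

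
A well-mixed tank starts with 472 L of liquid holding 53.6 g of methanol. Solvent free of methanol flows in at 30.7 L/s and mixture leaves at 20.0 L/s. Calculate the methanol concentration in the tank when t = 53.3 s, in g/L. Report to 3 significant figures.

0.0117 g/L

Total volume: dV/dt = Q_in − Q_out = 10.700 L/s, so V(t) = 472 + 10.700 t and V(53.3) = 1042.3 L.
Species balance (pure solvent in): dm/dt = −Q_out · m/V(t).
Separate: dm/m = −Q_out dt/V(t) ⇒ ln(m/m₀) = −(Q_out/(Q_in−Q_out)) ln(V/V₀).
m = m₀ (V₀/V)^(Q_out/(Q_in−Q_out)) = 53.6 × (472/1042.3)^(1.8692) = 12.192 g.
C = m/V = 12.192/1042.3 = 0.011697 g/L.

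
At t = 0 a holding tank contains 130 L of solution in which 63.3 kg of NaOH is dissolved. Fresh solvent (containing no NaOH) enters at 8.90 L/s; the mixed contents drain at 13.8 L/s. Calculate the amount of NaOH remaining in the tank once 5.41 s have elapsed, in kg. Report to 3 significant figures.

33.3 kg

Let m(t) be the amount of NaOH. Volume: V(t) = V₀ + (Q_in − Q_out) t = 130 − 4.9000 t; V(5.41) = 103.49 L.
Solute balance: dm/dt = 0 − Q_out C = −Q_out m/V(t).
dm/m = −Q_out dt/(V₀ − 4.9000 t); integrating gives ln(m/m₀) = −(Q_out/(Q_in−Q_out)) ln(V/V₀).
m = m₀ (V₀/V)^(Q_out/(Q_in−Q_out)) = 63.3 × (130/103.49)^(-2.8163) = 33.302 kg.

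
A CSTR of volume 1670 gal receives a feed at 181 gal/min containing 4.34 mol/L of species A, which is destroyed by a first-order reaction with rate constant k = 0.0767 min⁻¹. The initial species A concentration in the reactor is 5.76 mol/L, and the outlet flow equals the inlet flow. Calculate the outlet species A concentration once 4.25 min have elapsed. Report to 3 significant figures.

4.01 mol/L

Species balance: V dC/dt = Q C_in − Q C − k V C.
This is linear with rate a = Q/V + k = 0.18508 min⁻¹.
C_ss = Q C_in/(Q + kV) = 2.5415 mol/L; C(t) = C_ss + (C₀ − C_ss) e^(−a t).
C(4.25) = 2.5415 + (3.2185)·e^(−0.18508·4.25) = 2.5415 + (3.2185)·0.45539 = 4.0072 mol/L.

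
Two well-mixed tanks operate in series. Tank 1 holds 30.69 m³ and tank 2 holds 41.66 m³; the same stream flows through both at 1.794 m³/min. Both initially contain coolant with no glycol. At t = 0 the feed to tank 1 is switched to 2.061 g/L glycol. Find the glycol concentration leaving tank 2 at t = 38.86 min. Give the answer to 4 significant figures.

1.187 g/L

Each tank obeys Vᵢ dCᵢ/dt = Q(Cᵢ₋₁ − Cᵢ), so τᵢ = Vᵢ/Q.
τ₁ = 30.69/1.794 = 17.1070 min; τ₂ = 41.66/1.794 = 23.2219 min.
Solving the cascade with C₁(0)=C₂(0)=0 gives C₂(t) = C_in[1 − (τ₁ e^(−t/τ₁) − τ₂ e^(−t/τ₂))/(τ₁ − τ₂)].
At t = 38.86: e^(−t/τ₁) = 0.103149, e^(−t/τ₂) = 0.187604.
C₂ = 2.061·[1 − (17.1070·0.103149 − 23.2219·0.187604)/(-6.11483)] = 2.061·0.576123 = 1.18739 g/L.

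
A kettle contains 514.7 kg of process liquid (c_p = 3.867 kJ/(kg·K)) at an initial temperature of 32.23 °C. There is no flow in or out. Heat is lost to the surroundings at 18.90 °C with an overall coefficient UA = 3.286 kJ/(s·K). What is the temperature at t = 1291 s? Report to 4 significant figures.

M c_p dT/dt = −UA(T − T_amb).
dT/dt = (T_ss − T)/τ with T_ss = T_amb = 18.9000 °C, τ = M c_p/UA = 514.7·3.867/3.286 = 605.704 s.
T approaches T_ss exponentially: T(t) = T_ss + (T₀ − T_ss) e^(−t/τ).
T(1291) = 18.9000 + (13.3300)·0.118671 = 20.4819 °C.

20.48 °C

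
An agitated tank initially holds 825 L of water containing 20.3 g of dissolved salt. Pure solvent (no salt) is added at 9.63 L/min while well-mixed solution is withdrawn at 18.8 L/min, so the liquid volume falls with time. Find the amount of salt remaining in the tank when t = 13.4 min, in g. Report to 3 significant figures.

Let m(t) be the amount of salt. Volume: V(t) = V₀ + (Q_in − Q_out) t = 825 − 9.1700 t; V(13.4) = 702.12 L.
Solute balance: dm/dt = 0 − Q_out C = −Q_out m/V(t).
dm/m = −Q_out dt/(V₀ − 9.1700 t); integrating gives ln(m/m₀) = −(Q_out/(Q_in−Q_out)) ln(V/V₀).
m = m₀ (V₀/V)^(Q_out/(Q_in−Q_out)) = 20.3 × (825/702.12)^(-2.0502) = 14.585 g.

14.6 g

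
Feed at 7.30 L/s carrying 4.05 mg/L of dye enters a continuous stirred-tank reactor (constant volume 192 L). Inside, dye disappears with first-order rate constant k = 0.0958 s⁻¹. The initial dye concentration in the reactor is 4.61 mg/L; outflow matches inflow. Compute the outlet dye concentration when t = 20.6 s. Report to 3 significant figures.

Accumulation = in − out − consumed: V dC/dt = Q C_in − Q C − k V C.
dC/dt = (Q/V) C_in − (Q/V + k) C; effective rate a = Q/V + k = 0.038021 + 0.0958 = 0.13382 s⁻¹.
C_ss = Q C_in/(Q + kV) = 1.1507 mg/L; C(t) = C_ss + (C₀ − C_ss) e^(−a t).
C(20.6) = 1.1507 + (3.4593)·e^(−0.13382·20.6) = 1.1507 + (3.4593)·0.063500 = 1.3703 mg/L.

1.37 mg/L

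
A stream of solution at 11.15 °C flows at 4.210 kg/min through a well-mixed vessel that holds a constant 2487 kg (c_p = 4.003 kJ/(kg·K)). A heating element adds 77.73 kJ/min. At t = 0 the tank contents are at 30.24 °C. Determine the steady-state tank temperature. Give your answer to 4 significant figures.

15.76 °C

Unsteady energy balance on the tank contents: M c_p dT/dt = ṁ c_p (T_in − T) + 77.73.
At steady state dT/dt = 0 ⇒ T_ss = T_in + Q̇/(ṁ c_p) = 11.15 + 77.73/(4.210·4.003) = 15.7623 °C.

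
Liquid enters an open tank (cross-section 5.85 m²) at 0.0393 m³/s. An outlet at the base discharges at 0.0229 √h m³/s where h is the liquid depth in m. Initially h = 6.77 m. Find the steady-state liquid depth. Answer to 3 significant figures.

A dh/dt = Q_in − 0.0229 √h. Steady state requires inflow = outflow:
Q_in = 0.0229 √h_ss ⇒ √h_ss = 0.0393/0.0229 = 1.7162.
h_ss = 1.7162² = 2.9452 m. (Since h₀ = 6.77 m > h_ss, the level will fall toward this value.)

2.95 m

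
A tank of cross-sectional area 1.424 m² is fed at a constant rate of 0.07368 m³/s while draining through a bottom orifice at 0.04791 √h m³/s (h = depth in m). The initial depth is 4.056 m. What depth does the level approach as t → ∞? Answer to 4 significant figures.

A dh/dt = Q_in − 0.04791 √h. Steady state requires inflow = outflow:
Q_in = 0.04791 √h_ss ⇒ √h_ss = 0.07368/0.04791 = 1.53788.
h_ss = 1.53788² = 2.36509 m. (Since h₀ = 4.056 m > h_ss, the level will fall toward this value.)

2.365 m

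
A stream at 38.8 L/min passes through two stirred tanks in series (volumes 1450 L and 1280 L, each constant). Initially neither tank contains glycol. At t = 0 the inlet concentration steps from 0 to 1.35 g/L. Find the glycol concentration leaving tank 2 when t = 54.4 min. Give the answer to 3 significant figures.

0.618 g/L

Species balance on tank i: dCᵢ/dt = (Cᵢ₋₁ − Cᵢ)/τᵢ with τᵢ = Vᵢ/Q.
τ₁ = 1450/38.8 = 37.371 min; τ₂ = 1280/38.8 = 32.990 min.
Solving the cascade with C₁(0)=C₂(0)=0 gives C₂(t) = C_in[1 − (τ₁ e^(−t/τ₁) − τ₂ e^(−t/τ₂))/(τ₁ − τ₂)].
At t = 54.4: e^(−t/τ₁) = 0.23324, e^(−t/τ₂) = 0.19224.
C₂ = 1.35·[1 − (37.371·0.23324 − 32.990·0.19224)/(4.3814)] = 1.35·0.45803 = 0.61834 g/L.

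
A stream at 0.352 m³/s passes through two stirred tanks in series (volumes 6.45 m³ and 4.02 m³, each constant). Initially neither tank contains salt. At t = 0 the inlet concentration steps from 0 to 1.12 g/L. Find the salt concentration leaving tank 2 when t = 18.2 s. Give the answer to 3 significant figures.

Species balance on tank i: dCᵢ/dt = (Cᵢ₋₁ − Cᵢ)/τᵢ with τᵢ = Vᵢ/Q.
τ₁ = 6.45/0.352 = 18.324 s; τ₂ = 4.02/0.352 = 11.420 s.
Solving the cascade with C₁(0)=C₂(0)=0 gives C₂(t) = C_in[1 − (τ₁ e^(−t/τ₁) − τ₂ e^(−t/τ₂))/(τ₁ − τ₂)].
At t = 18.2: e^(−t/τ₁) = 0.37037, e^(−t/τ₂) = 0.20319.
C₂ = 1.12·[1 − (18.324·0.37037 − 11.420·0.20319)/(6.9034)] = 1.12·0.35304 = 0.39541 g/L.

0.395 g/L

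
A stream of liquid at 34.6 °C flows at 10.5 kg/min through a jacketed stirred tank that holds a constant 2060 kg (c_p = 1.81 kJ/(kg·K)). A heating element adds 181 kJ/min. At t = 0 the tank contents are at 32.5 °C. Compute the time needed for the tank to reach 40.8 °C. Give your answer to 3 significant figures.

Energy balance: M c_p dT/dt = ṁ c_p (T_in − T) + 181.
τ = M/ṁ = 196.19 min; T_ss = T_in + Q̇/(ṁ c_p) = 44.124 °C.
T(t) = T_ss + (T₀ − T_ss) e^(−t/τ). Set T = 40.8:
e^(−t/τ) = (40.8 − 44.124)/(32.5 − 44.124) = 0.28595
t = −196.19 · ln(0.28595) = 245.62 min.

246 min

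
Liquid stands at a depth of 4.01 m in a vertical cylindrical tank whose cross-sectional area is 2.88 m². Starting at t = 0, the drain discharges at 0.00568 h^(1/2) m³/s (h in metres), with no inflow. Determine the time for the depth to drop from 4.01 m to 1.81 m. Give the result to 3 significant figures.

666 s

With no inflow, A dh/dt = −0.00568 √h.
Separate and integrate: 2(√h − √h₀) = −(0.00568/A) t.
t = 2A(√h₀ − √h)/0.00568 = 2·2.88·(√4.01 − √1.81)/0.00568
  = 5.7600 × (2.0025 − 1.3454) / 0.00568 = 666.39 s.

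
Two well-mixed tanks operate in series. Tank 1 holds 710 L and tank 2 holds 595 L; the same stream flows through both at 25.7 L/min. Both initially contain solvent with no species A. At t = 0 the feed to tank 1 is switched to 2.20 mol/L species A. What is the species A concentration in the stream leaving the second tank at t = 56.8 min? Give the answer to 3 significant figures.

Each tank obeys Vᵢ dCᵢ/dt = Q(Cᵢ₋₁ − Cᵢ), so τᵢ = Vᵢ/Q.
τ₁ = 710/25.7 = 27.626 min; τ₂ = 595/25.7 = 23.152 min.
Solving the cascade with C₁(0)=C₂(0)=0 gives C₂(t) = C_in[1 − (τ₁ e^(−t/τ₁) − τ₂ e^(−t/τ₂))/(τ₁ − τ₂)].
At t = 56.8: e^(−t/τ₁) = 0.12796, e^(−t/τ₂) = 0.086003.
C₂ = 2.20·[1 − (27.626·0.12796 − 23.152·0.086003)/(4.4747)] = 2.20·0.65493 = 1.4408 mol/L.

1.44 mol/L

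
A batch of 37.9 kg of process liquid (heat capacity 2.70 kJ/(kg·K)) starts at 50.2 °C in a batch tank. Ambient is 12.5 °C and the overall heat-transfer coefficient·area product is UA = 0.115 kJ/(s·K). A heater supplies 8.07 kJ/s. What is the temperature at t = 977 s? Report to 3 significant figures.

71.8 °C

Lumped-capacitance energy balance: M c_p dT/dt = UA(T_amb − T) + Q̇.
dT/dt = (T_ss − T)/τ with T_ss = T_amb + Q̇/UA = 12.5 + 8.07/0.115 = 82.674 °C, τ = M c_p/UA = 37.9·2.70/0.115 = 889.83 s.
T approaches T_ss exponentially: T(t) = T_ss + (T₀ − T_ss) e^(−t/τ).
T(977) = 82.674 + (-32.474)·0.33355 = 71.842 °C.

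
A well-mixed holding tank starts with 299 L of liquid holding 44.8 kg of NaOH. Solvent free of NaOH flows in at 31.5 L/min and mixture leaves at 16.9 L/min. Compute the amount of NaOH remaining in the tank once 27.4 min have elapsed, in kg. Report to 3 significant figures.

16.8 kg

Let m(t) be the amount of NaOH. Volume: V(t) = V₀ + (Q_in − Q_out) t = 299 + 14.600 t; V(27.4) = 699.04 L.
Species balance (pure solvent in): dm/dt = −Q_out · m/V(t).
dm/m = −Q_out dt/(V₀ + 14.600 t); integrating gives ln(m/m₀) = −(Q_out/(Q_in−Q_out)) ln(V/V₀).
m = m₀ (V₀/V)^(Q_out/(Q_in−Q_out)) = 44.8 × (299/699.04)^(1.1575) = 16.763 kg.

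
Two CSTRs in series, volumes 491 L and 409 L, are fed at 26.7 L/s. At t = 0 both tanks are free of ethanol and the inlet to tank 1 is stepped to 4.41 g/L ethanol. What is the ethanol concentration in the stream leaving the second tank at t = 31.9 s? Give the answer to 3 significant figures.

2.49 g/L

Each tank obeys Vᵢ dCᵢ/dt = Q(Cᵢ₋₁ − Cᵢ), so τᵢ = Vᵢ/Q.
τ₁ = 491/26.7 = 18.390 s; τ₂ = 409/26.7 = 15.318 s.
Tank 1: C₁ = C_in(1 − e^(−t/τ₁)). Tank 2 (τ₁ ≠ τ₂): C₂ = C_in[1 − (τ₁ e^(−t/τ₁) − τ₂ e^(−t/τ₂))/(τ₁ − τ₂)].
At t = 31.9: e^(−t/τ₁) = 0.17646, e^(−t/τ₂) = 0.12462.
C₂ = 4.41·[1 − (18.390·0.17646 − 15.318·0.12462)/(3.0712)] = 4.41·0.56501 = 2.4917 g/L.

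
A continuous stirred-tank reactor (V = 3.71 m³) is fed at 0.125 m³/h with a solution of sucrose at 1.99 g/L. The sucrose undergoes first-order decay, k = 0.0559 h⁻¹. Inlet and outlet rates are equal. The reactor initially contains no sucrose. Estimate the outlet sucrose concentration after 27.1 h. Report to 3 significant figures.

V dC/dt = Q(C_in − C) − k V C.
dC/dt = (Q/V) C_in − (Q/V + k) C; effective rate a = Q/V + k = 0.033693 + 0.0559 = 0.089593 h⁻¹.
C_ss = Q C_in/(Q + kV) = 0.74837 g/L; C(t) = C_ss + (C₀ − C_ss) e^(−a t).
C(27.1) = 0.74837 + (-0.74837)·e^(−0.089593·27.1) = 0.74837 + (-0.74837)·0.088216 = 0.68235 g/L.

0.682 g/L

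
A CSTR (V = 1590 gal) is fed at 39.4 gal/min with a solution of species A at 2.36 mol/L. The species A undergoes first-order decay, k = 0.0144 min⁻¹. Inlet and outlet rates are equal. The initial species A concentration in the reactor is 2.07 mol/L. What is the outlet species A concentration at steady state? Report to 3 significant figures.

1.49 mol/L

V dC/dt = Q(C_in − C) − k V C.
Steady state (dC/dt = 0): C_ss = Q C_in/(Q + kV) = C_in/(1 + kV/Q).
C_ss = 39.4·2.36/(39.4 + 0.0144·1590) = 92.984/62.296 = 1.4926 mol/L.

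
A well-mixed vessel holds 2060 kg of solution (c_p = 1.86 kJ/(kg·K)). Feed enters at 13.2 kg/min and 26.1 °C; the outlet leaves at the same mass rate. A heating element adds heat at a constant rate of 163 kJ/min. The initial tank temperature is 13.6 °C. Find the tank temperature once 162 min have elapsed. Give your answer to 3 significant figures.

M c_p dT/dt = ṁ c_p (T_in − T) + Q̇.
τ = M/ṁ = 156.06 min; T_ss = T_in + Q̇/(ṁ c_p) = 26.1 + 163/(13.2·1.86) = 32.739 °C.
Integrating: T(t) = T_ss + (T₀ − T_ss) e^(−t/τ).
T(162) = 32.739 + (-19.139)·e^(−162/156.06) = 32.739 + (-19.139)·0.35414 = 25.961 °C.

26.0 °C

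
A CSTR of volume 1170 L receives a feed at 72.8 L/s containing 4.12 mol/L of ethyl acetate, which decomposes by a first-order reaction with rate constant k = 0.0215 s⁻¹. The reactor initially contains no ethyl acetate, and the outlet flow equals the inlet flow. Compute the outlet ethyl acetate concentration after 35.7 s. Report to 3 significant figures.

2.91 mol/L

Accumulation = in − out − consumed: V dC/dt = Q C_in − Q C − k V C.
This is linear with rate a = Q/V + k = 0.083722 s⁻¹.
C_ss = Q C_in/(Q + kV) = 3.0620 mol/L; C(t) = C_ss + (C₀ − C_ss) e^(−a t).
C(35.7) = 3.0620 + (-3.0620)·e^(−0.083722·35.7) = 3.0620 + (-3.0620)·0.050344 = 2.9078 mol/L.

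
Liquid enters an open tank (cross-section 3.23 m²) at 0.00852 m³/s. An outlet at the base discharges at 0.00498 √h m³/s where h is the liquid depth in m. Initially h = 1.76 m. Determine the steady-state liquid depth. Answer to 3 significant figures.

A dh/dt = Q_in − 0.00498 √h. Steady state requires inflow = outflow:
Q_in = 0.00498 √h_ss ⇒ √h_ss = 0.00852/0.00498 = 1.7108.
h_ss = 1.7108² = 2.9270 m. (Since h₀ = 1.76 m < h_ss, the level will rise toward this value.)

2.93 m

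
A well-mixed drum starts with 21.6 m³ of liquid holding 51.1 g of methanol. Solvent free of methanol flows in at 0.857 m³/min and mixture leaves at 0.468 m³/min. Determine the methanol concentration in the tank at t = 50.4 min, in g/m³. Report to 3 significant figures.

Let m(t) be the amount of methanol. Volume: V(t) = V₀ + (Q_in − Q_out) t = 21.6 + 0.38900 t; V(50.4) = 41.206 m³.
No methanol enters, so dm/dt = −Q_out · (m/V).
Separate: dm/m = −Q_out dt/V(t) ⇒ ln(m/m₀) = −(Q_out/(Q_in−Q_out)) ln(V/V₀).
m = m₀ (V₀/V)^(Q_out/(Q_in−Q_out)) = 51.1 × (21.6/41.206)^(1.2031) = 23.494 g.
C = m/V = 23.494/41.206 = 0.57016 g/m³.

0.570 g/m³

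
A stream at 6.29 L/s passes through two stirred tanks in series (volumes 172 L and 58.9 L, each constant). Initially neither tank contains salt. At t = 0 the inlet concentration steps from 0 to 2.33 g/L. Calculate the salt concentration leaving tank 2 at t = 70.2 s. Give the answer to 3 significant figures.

Time constants: τᵢ = Vᵢ/Q for each well-mixed tank.
τ₁ = 172/6.29 = 27.345 s; τ₂ = 58.9/6.29 = 9.3641 s.
Tank 1: C₁ = C_in(1 − e^(−t/τ₁)). Tank 2 (τ₁ ≠ τ₂): C₂ = C_in[1 − (τ₁ e^(−t/τ₁) − τ₂ e^(−t/τ₂))/(τ₁ − τ₂)].
At t = 70.2: e^(−t/τ₁) = 0.076750, e^(−t/τ₂) = 0.00055489.
C₂ = 2.33·[1 − (27.345·0.076750 − 9.3641·0.00055489)/(17.981)] = 2.33·0.88357 = 2.0587 g/L.

2.06 g/L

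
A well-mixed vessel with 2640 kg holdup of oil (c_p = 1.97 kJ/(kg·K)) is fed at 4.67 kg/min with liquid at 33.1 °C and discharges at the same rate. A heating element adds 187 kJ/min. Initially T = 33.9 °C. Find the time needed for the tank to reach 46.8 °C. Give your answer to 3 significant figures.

First-law balance (no shaft work): M c_p dT/dt = ṁ c_p (T_in − T) + 187.
τ = M/ṁ = 565.31 min; T_ss = T_in + Q̇/(ṁ c_p) = 53.426 °C.
T(t) = T_ss + (T₀ − T_ss) e^(−t/τ). Set T = 46.8:
e^(−t/τ) = (46.8 − 53.426)/(33.9 − 53.426) = 0.33935
t = −565.31 · ln(0.33935) = 610.94 min.

611 min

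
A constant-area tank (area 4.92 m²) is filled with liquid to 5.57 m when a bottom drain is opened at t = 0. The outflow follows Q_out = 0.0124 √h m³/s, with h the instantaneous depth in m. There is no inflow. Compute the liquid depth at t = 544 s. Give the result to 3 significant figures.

2.80 m

With no inflow, A dh/dt = −0.0124 √h.
This is separable: 2 d(√h)/dt = −0.0124/A, so √h = √h₀ − (0.0124/(2A)) t.
√h = √5.57 − 0.0124·544/(2·4.92) = 2.3601 − 0.68553 = 1.6746.
h = 1.6746² = 2.8041 m.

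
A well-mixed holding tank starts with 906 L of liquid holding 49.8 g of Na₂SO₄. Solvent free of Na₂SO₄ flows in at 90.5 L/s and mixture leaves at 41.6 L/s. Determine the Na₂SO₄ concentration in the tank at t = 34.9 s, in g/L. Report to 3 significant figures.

0.00774 g/L

Let m(t) be the amount of Na₂SO₄. Volume: V(t) = V₀ + (Q_in − Q_out) t = 906 + 48.900 t; V(34.9) = 2612.6 L.
Species balance (pure solvent in): dm/dt = −Q_out · m/V(t).
Separate: dm/m = −Q_out dt/V(t) ⇒ ln(m/m₀) = −(Q_out/(Q_in−Q_out)) ln(V/V₀).
m = m₀ (V₀/V)^(Q_out/(Q_in−Q_out)) = 49.8 × (906/2612.6)^(0.85072) = 20.228 g.
C = m/V = 20.228/2612.6 = 0.0077423 g/L.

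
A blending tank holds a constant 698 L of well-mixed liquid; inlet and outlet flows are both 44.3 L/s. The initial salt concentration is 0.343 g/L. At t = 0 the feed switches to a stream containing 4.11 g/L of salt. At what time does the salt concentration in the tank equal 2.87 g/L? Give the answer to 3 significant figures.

17.5 s

Transient balance on the dissolved component: V dC/dt = Q(C_in − C), so τ = V/Q = 15.756 s.
C(t) = C_in + (C₀ − C_in) e^(−t/τ). Set C = 2.87 and solve for t:
e^(−t/τ) = (C − C_in)/(C₀ − C_in) = (2.87 − 4.11)/(0.343 − 4.11) = 0.32917
t = −τ ln(…) = 15.756 × 1.1112 = 17.508 s.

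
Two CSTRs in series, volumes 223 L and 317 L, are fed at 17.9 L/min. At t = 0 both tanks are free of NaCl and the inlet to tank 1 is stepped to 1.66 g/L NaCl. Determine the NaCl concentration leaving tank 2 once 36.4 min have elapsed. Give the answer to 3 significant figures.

Each tank obeys Vᵢ dCᵢ/dt = Q(Cᵢ₋₁ − Cᵢ), so τᵢ = Vᵢ/Q.
τ₁ = 223/17.9 = 12.458 min; τ₂ = 317/17.9 = 17.709 min.
Tank 1: C₁ = C_in(1 − e^(−t/τ₁)). Tank 2 (τ₁ ≠ τ₂): C₂ = C_in[1 − (τ₁ e^(−t/τ₁) − τ₂ e^(−t/τ₂))/(τ₁ − τ₂)].
At t = 36.4: e^(−t/τ₁) = 0.053837, e^(−t/τ₂) = 0.12804.
C₂ = 1.66·[1 − (12.458·0.053837 − 17.709·0.12804)/(-5.2514)] = 1.66·0.69592 = 1.1552 g/L.

1.16 g/L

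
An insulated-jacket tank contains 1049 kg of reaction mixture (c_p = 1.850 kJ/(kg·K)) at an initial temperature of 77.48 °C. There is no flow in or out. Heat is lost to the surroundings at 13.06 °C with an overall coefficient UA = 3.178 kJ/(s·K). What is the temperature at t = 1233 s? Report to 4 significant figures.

Lumped-capacitance energy balance: M c_p dT/dt = UA(T_amb − T).
dT/dt = (T_ss − T)/τ with T_ss = T_amb = 13.0600 °C, τ = M c_p/UA = 1049·1.850/3.178 = 610.651 s.
This is linear first-order; T(t) = T_ss + (T₀ − T_ss) e^(−t/τ).
T(1233) = 13.0600 + (64.4200)·0.132768 = 21.6129 °C.

21.61 °C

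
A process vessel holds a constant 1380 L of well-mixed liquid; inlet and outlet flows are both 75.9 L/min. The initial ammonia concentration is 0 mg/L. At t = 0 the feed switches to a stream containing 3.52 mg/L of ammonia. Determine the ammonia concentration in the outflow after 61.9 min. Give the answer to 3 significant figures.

3.40 mg/L

Unsteady species balance (constant V, well mixed): V dC/dt = Q(C_in − C).
Rewrite as dC/dt + C/τ = C_in/τ, τ = V/Q = 18.182 min.
C approaches C_in exponentially: C(t) = C_in + (C₀ − C_in) e^(−t/τ).
C(61.9) = 3.52 + (0 − 3.52)·e^(−61.9/18.182) = 3.52 + (-3.5200)·0.033223 = 3.4031 mg/L.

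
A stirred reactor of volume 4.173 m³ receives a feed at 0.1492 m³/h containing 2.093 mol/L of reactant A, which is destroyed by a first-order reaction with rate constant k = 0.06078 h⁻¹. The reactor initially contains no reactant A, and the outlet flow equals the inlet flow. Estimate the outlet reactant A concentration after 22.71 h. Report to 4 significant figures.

Species balance: V dC/dt = Q C_in − Q C − k V C.
dC/dt = (Q/V) C_in − (Q/V + k) C; effective rate a = Q/V + k = 0.0357537 + 0.06078 = 0.0965337 h⁻¹.
C_ss = Q C_in/(Q + kV) = 0.775195 mol/L; C(t) = C_ss + (C₀ − C_ss) e^(−a t).
C(22.71) = 0.775195 + (-0.775195)·e^(−0.0965337·22.71) = 0.775195 + (-0.775195)·0.111662 = 0.688635 mol/L.

0.6886 mol/L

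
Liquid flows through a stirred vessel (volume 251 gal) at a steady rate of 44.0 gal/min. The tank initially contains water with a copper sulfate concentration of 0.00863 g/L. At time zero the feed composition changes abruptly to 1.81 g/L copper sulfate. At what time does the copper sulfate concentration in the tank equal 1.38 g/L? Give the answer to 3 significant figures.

8.17 min

Transient balance on the dissolved component: V dC/dt = Q(C_in − C), so τ = V/Q = 5.7045 min.
C(t) = C_in + (C₀ − C_in) e^(−t/τ). Set C = 1.38 and solve for t:
e^(−t/τ) = (C − C_in)/(C₀ − C_in) = (1.38 − 1.81)/(0.00863 − 1.81) = 0.23871
t = −τ ln(…) = 5.7045 × 1.4325 = 8.1719 min.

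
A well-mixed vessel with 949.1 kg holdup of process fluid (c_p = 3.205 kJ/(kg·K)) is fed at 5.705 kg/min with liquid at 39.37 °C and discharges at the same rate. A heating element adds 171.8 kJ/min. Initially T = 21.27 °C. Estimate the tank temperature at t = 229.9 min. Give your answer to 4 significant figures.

M c_p dT/dt = ṁ c_p (T_in − T) + Q̇.
τ = M/ṁ = 166.363 min; T_ss = T_in + Q̇/(ṁ c_p) = 39.37 + 171.8/(5.705·3.205) = 48.7659 °C.
Solution: T(t) = T_ss + (T₀ − T_ss) e^(−t/τ).
T(229.9) = 48.7659 + (-27.4959)·e^(−229.9/166.363) = 48.7659 + (-27.4959)·0.251096 = 41.8618 °C.

41.86 °C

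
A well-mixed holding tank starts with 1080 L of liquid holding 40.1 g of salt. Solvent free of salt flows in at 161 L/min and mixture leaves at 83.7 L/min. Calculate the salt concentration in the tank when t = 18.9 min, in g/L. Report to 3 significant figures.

0.00625 g/L

Let m(t) be the amount of salt. Volume: V(t) = V₀ + (Q_in − Q_out) t = 1080 + 77.300 t; V(18.9) = 2541.0 L.
Species balance (pure solvent in): dm/dt = −Q_out · m/V(t).
Separate: dm/m = −Q_out dt/V(t) ⇒ ln(m/m₀) = −(Q_out/(Q_in−Q_out)) ln(V/V₀).
m = m₀ (V₀/V)^(Q_out/(Q_in−Q_out)) = 40.1 × (1080/2541.0)^(1.0828) = 15.878 g.
C = m/V = 15.878/2541.0 = 0.0062489 g/L.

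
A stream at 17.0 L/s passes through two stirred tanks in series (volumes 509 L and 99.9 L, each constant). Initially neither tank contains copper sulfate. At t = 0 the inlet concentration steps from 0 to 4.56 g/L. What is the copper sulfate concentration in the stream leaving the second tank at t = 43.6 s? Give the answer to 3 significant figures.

3.24 g/L

Each tank obeys Vᵢ dCᵢ/dt = Q(Cᵢ₋₁ − Cᵢ), so τᵢ = Vᵢ/Q.
τ₁ = 509/17.0 = 29.941 s; τ₂ = 99.9/17.0 = 5.8765 s.
Tank 1: C₁ = C_in(1 − e^(−t/τ₁)). Tank 2 (τ₁ ≠ τ₂): C₂ = C_in[1 − (τ₁ e^(−t/τ₁) − τ₂ e^(−t/τ₂))/(τ₁ − τ₂)].
At t = 43.6: e^(−t/τ₁) = 0.23312, e^(−t/τ₂) = 0.00059950.
C₂ = 4.56·[1 − (29.941·0.23312 − 5.8765·0.00059950)/(24.065)] = 4.56·0.71010 = 3.2380 g/L.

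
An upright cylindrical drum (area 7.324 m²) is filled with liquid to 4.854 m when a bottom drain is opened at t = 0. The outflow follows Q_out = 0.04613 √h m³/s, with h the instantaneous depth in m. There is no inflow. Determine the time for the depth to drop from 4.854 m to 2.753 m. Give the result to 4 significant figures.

172.7 s

With no inflow, A dh/dt = −0.04613 √h.
∫ h^(−1/2) dh = −(0.04613/A) ∫ dt, giving 2√h = 2√h₀ − (0.04613/A) t.
t = 2A(√h₀ − √h)/0.04613 = 2·7.324·(√4.854 − √2.753)/0.04613
  = 14.6480 × (2.20318 − 1.65922) / 0.04613 = 172.729 s.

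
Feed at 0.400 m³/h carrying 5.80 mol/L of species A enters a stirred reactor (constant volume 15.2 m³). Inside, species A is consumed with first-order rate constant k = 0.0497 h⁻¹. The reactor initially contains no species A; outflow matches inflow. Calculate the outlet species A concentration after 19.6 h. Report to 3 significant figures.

1.56 mol/L

Accumulation = in − out − consumed: V dC/dt = Q C_in − Q C − k V C.
dC/dt = (Q/V) C_in − (Q/V + k) C; effective rate a = Q/V + k = 0.026316 + 0.0497 = 0.076016 h⁻¹.
C_ss = Q C_in/(Q + kV) = 2.0079 mol/L; C(t) = C_ss + (C₀ − C_ss) e^(−a t).
C(19.6) = 2.0079 + (-2.0079)·e^(−0.076016·19.6) = 2.0079 + (-2.0079)·0.22539 = 1.5553 mol/L.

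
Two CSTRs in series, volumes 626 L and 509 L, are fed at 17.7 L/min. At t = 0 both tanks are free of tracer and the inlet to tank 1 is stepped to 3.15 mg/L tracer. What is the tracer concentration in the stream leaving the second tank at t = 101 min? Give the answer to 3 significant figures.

2.59 mg/L

Each tank obeys Vᵢ dCᵢ/dt = Q(Cᵢ₋₁ − Cᵢ), so τᵢ = Vᵢ/Q.
τ₁ = 626/17.7 = 35.367 min; τ₂ = 509/17.7 = 28.757 min.
Tank 1: C₁ = C_in(1 − e^(−t/τ₁)). Tank 2 (τ₁ ≠ τ₂): C₂ = C_in[1 − (τ₁ e^(−t/τ₁) − τ₂ e^(−t/τ₂))/(τ₁ − τ₂)].
At t = 101: e^(−t/τ₁) = 0.057513, e^(−t/τ₂) = 0.029832.
C₂ = 3.15·[1 − (35.367·0.057513 − 28.757·0.029832)/(6.6102)] = 3.15·0.82206 = 2.5895 mg/L.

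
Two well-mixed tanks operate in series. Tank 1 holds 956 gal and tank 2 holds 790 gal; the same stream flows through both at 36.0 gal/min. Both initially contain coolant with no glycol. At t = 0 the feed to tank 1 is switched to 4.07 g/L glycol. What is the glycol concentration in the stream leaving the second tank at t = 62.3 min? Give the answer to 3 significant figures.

Species balance on tank i: dCᵢ/dt = (Cᵢ₋₁ − Cᵢ)/τᵢ with τᵢ = Vᵢ/Q.
τ₁ = 956/36.0 = 26.556 min; τ₂ = 790/36.0 = 21.944 min.
Tank 1: C₁ = C_in(1 − e^(−t/τ₁)). Tank 2 (τ₁ ≠ τ₂): C₂ = C_in[1 − (τ₁ e^(−t/τ₁) − τ₂ e^(−t/τ₂))/(τ₁ − τ₂)].
At t = 62.3: e^(−t/τ₁) = 0.095749, e^(−t/τ₂) = 0.058485.
C₂ = 4.07·[1 − (26.556·0.095749 − 21.944·0.058485)/(4.6111)] = 4.07·0.72691 = 2.9585 g/L.

2.96 g/L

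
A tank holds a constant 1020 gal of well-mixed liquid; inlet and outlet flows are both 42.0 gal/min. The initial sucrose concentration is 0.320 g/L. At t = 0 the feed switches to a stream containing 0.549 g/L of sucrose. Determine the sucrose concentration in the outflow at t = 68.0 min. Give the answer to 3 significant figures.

Transient balance on the dissolved component: V dC/dt = Q(C_in − C).
Rewrite as dC/dt + C/τ = C_in/τ, τ = V/Q = 24.286 min.
C approaches C_in exponentially: C(t) = C_in + (C₀ − C_in) e^(−t/τ).
C(68.0) = 0.549 + (0.320 − 0.549)·e^(−68.0/24.286) = 0.549 + (-0.22900)·0.060810 = 0.53507 g/L.

0.535 g/L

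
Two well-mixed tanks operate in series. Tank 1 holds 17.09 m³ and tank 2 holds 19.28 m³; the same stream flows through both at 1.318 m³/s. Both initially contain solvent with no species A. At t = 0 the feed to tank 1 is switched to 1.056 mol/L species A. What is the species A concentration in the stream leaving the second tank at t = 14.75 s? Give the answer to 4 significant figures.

0.3063 mol/L

Species balance on tank i: dCᵢ/dt = (Cᵢ₋₁ − Cᵢ)/τᵢ with τᵢ = Vᵢ/Q.
τ₁ = 17.09/1.318 = 12.9666 s; τ₂ = 19.28/1.318 = 14.6282 s.
Tank 1: C₁ = C_in(1 − e^(−t/τ₁)). Tank 2 (τ₁ ≠ τ₂): C₂ = C_in[1 − (τ₁ e^(−t/τ₁) − τ₂ e^(−t/τ₂))/(τ₁ − τ₂)].
At t = 14.75: e^(−t/τ₁) = 0.320608, e^(−t/τ₂) = 0.364830.
C₂ = 1.056·[1 − (12.9666·0.320608 − 14.6282·0.364830)/(-1.66161)] = 1.056·0.290079 = 0.306323 mol/L.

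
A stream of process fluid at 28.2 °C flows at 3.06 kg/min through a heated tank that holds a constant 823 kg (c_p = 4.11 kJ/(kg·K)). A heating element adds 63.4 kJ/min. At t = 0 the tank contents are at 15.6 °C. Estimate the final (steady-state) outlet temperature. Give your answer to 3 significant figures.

M c_p dT/dt = ṁ c_p (T_in − T) + Q̇.
At steady state dT/dt = 0 ⇒ T_ss = T_in + Q̇/(ṁ c_p) = 28.2 + 63.4/(3.06·4.11) = 33.241 °C.

33.2 °C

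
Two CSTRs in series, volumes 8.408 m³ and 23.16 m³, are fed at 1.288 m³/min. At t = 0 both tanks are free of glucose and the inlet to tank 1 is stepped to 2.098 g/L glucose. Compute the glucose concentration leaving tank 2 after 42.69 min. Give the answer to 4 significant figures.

1.793 g/L

Time constants: τᵢ = Vᵢ/Q for each well-mixed tank.
τ₁ = 8.408/1.288 = 6.52795 min; τ₂ = 23.16/1.288 = 17.9814 min.
Tank 1: C₁ = C_in(1 − e^(−t/τ₁)). Tank 2 (τ₁ ≠ τ₂): C₂ = C_in[1 − (τ₁ e^(−t/τ₁) − τ₂ e^(−t/τ₂))/(τ₁ − τ₂)].
At t = 42.69: e^(−t/τ₁) = 0.00144511, e^(−t/τ₂) = 0.0930960.
C₂ = 2.098·[1 − (6.52795·0.00144511 − 17.9814·0.0930960)/(-11.4534)] = 2.098·0.854667 = 1.79309 g/L.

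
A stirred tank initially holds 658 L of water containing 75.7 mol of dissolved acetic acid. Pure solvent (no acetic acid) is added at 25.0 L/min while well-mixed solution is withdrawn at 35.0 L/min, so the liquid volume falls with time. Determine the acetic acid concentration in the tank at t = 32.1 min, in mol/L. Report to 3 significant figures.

Total volume: dV/dt = Q_in − Q_out = -10.000 L/min, so V(t) = 658 − 10.000 t and V(32.1) = 337.00 L.
No acetic acid enters, so dm/dt = −Q_out · (m/V).
Separate: dm/m = −Q_out dt/V(t) ⇒ ln(m/m₀) = −(Q_out/(Q_in−Q_out)) ln(V/V₀).
m = m₀ (V₀/V)^(Q_out/(Q_in−Q_out)) = 75.7 × (658/337.00)^(-3.5000) = 7.2780 mol.
C = m/V = 7.2780/337.00 = 0.021596 mol/L.

0.0216 mol/L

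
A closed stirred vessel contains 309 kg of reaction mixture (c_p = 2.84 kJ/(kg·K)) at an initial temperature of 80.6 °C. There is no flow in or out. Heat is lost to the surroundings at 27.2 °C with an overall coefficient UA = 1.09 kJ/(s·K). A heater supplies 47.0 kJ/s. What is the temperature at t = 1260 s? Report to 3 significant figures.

Lumped-capacitance energy balance: M c_p dT/dt = UA(T_amb − T) + Q̇.
dT/dt = (T_ss − T)/τ with T_ss = T_amb + Q̇/UA = 27.2 + 47.0/1.09 = 70.319 °C, τ = M c_p/UA = 309·2.84/1.09 = 805.10 s.
Solution: T(t) = T_ss + (T₀ − T_ss) e^(−t/τ).
T(1260) = 70.319 + (10.281)·0.20908 = 72.469 °C.

72.5 °C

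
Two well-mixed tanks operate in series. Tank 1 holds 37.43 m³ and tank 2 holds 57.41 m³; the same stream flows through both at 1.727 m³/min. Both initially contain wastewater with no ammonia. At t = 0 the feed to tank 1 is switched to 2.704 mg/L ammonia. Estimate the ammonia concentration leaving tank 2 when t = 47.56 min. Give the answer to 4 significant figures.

Species balance on tank i: dCᵢ/dt = (Cᵢ₋₁ − Cᵢ)/τᵢ with τᵢ = Vᵢ/Q.
τ₁ = 37.43/1.727 = 21.6734 min; τ₂ = 57.41/1.727 = 33.2426 min.
Tank 1: C₁ = C_in(1 − e^(−t/τ₁)). Tank 2 (τ₁ ≠ τ₂): C₂ = C_in[1 − (τ₁ e^(−t/τ₁) − τ₂ e^(−t/τ₂))/(τ₁ − τ₂)].
At t = 47.56: e^(−t/τ₁) = 0.111426, e^(−t/τ₂) = 0.239143.
C₂ = 2.704·[1 − (21.6734·0.111426 − 33.2426·0.239143)/(-11.5692)] = 2.704·0.521596 = 1.41039 mg/L.

1.410 mg/L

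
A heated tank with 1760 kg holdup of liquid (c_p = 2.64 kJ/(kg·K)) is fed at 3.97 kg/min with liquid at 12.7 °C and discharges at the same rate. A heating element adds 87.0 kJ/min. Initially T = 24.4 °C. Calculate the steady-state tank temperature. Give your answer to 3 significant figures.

Unsteady energy balance on the tank contents: M c_p dT/dt = ṁ c_p (T_in − T) + 87.0.
At steady state dT/dt = 0 ⇒ T_ss = T_in + Q̇/(ṁ c_p) = 12.7 + 87.0/(3.97·2.64) = 21.001 °C.

21.0 °C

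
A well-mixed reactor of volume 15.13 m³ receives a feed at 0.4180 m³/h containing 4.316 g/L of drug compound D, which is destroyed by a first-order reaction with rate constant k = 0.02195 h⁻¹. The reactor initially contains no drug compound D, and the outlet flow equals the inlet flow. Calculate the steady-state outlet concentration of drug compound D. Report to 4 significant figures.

2.405 g/L

Species balance: V dC/dt = Q C_in − Q C − k V C.
At steady state: 0 = Q C_in − (Q + kV) C_ss, so C_ss = Q C_in/(Q + kV).
C_ss = 0.4180·4.316/(0.4180 + 0.02195·15.13) = 1.80409/0.750104 = 2.40512 g/L.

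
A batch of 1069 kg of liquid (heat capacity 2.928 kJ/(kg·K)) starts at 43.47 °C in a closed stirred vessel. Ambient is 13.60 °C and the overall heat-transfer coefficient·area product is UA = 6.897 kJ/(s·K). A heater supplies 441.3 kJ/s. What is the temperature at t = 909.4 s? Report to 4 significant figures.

72.99 °C

Lumped-capacitance energy balance: M c_p dT/dt = UA(T_amb − T) + Q̇.
dT/dt = (T_ss − T)/τ with T_ss = T_amb + Q̇/UA = 13.60 + 441.3/6.897 = 77.5843 °C, τ = M c_p/UA = 1069·2.928/6.897 = 453.825 s.
Integrating: T(t) = T_ss + (T₀ − T_ss) e^(−t/τ).
T(909.4) = 77.5843 + (-34.1143)·0.134815 = 72.9852 °C.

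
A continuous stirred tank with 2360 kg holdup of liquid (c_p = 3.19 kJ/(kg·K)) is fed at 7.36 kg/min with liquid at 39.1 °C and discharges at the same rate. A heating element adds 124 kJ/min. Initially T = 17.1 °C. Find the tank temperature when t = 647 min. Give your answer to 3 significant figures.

40.8 °C

M c_p dT/dt = ṁ c_p (T_in − T) + Q̇.
Rearrange: dT/dt = (T_ss − T)/τ with τ = M/ṁ = 320.65 min and T_ss = T_in + Q̇/(ṁ c_p) = 44.381 °C.
Integrating: T(t) = T_ss + (T₀ − T_ss) e^(−t/τ).
T(647) = 44.381 + (-27.281)·e^(−647/320.65) = 44.381 + (-27.281)·0.13295 = 40.754 °C.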